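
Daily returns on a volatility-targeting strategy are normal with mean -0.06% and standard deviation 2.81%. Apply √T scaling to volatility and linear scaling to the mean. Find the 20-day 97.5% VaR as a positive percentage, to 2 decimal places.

At 97.5%, z = 1.960.
σ_{20d} = 2.81% × √20 = 12.567%; μ_{20d} = 20 × -0.06% = -1.200%.
VaR = −(-1.200%) + 1.960 × 12.567% = 25.831%.

25.83%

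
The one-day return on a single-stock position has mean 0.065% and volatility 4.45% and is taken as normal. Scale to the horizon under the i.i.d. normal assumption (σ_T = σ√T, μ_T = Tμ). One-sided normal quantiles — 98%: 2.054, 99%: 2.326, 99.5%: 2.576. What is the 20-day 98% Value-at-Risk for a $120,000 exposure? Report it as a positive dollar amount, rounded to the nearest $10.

σ_{20d} = 4.45% × √20 = 19.901%; μ_{20d} = 20 × 0.065% = 1.300%.
VaR = −(1.300%) + 2.054 × 19.901% = 39.577%.
On $120,000: 0.39577 × $120,000 = $47,492.

$47,490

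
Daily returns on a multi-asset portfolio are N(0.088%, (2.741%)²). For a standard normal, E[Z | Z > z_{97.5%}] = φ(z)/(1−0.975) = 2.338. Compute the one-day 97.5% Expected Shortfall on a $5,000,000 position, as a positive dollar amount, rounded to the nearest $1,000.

ES = −(0.088%) + 2.741% × 2.338 = 6.320%.
On $5,000,000: 0.06320 × $5,000,000 = $316,000.

$316,000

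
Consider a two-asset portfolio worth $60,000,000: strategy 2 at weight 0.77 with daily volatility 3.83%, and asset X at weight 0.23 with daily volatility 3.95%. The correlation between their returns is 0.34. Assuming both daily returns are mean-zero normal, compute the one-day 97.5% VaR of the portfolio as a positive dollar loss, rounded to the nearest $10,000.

$3,960,000

σ_p² = 0.77²·3.83² + 0.23²·3.95² + 2·0.34·0.77·0.23·3.83·3.95 = 11.3445 (%²).
σ_p = √11.3445 = 3.368%.
At 97.5%, z = 1.960.
VaR = 1.960 × 3.368% = 6.601%; on $60,000,000 that is $3,960,600.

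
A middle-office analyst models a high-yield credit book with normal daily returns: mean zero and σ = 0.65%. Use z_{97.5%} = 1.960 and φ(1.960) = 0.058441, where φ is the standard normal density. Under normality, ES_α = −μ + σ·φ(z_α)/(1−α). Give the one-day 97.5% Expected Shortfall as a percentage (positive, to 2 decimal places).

Tail multiplier: φ(z)/(1−α) = 0.058441 / 0.025 = 2.338.
ES = 0.65% × 2.338 = 1.520%.

1.52%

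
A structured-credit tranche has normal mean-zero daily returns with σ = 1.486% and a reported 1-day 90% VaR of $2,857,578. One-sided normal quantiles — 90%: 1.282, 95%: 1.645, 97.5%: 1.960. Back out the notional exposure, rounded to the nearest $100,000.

$150,000,000

VaR as a fraction of value: z·σ = 1.282 × 1.486% = 1.90505%.
Position = $2,857,578 / 0.0190505 = $150,000,000.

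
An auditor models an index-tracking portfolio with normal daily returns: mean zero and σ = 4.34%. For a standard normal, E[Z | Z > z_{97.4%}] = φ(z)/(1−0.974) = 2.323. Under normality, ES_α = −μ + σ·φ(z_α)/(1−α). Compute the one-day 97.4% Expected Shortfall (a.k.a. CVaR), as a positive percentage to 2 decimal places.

10.08%

ES = 4.34% × 2.323 = 10.082%.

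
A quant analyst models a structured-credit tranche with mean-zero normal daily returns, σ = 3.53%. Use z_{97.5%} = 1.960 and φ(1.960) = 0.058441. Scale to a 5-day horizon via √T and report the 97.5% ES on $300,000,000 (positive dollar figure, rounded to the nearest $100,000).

σ_{5d} = 3.53% × √5 = 7.893%.
ES multiplier = φ(z)/(1−α) = 0.058441/0.025 = 2.338.
ES = 7.893% × 2.338 = 18.454%; on $300,000,000: $55,362,000.

$55,400,000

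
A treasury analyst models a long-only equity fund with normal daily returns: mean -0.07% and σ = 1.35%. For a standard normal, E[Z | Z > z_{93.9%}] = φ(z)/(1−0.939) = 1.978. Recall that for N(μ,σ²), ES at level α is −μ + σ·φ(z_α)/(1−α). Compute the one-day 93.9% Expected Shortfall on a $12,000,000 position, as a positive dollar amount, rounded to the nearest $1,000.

ES = −(-0.07%) + 1.35% × 1.978 = 2.740%.
On $12,000,000: 0.02740 × $12,000,000 = $328,800.

$329,000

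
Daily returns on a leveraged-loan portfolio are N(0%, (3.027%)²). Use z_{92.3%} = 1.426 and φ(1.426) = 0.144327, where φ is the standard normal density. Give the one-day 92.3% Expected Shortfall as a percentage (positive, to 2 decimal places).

5.67%

Tail multiplier: φ(z)/(1−α) = 0.144327 / 0.077 = 1.874.
ES = 3.027% × 1.874 = 5.673%.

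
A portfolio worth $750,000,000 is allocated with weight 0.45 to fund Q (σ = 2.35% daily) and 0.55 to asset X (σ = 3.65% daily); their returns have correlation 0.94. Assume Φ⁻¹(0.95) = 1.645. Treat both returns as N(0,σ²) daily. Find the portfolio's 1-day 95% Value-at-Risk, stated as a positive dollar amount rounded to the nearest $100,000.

σ_p² = 0.45²·2.35² + 0.55²·3.65² + 2·0.94·0.45·0.55·2.35·3.65 = 9.1395 (%²).
σ_p = √9.1395 = 3.023%.
VaR = 1.645 × 3.023% = 4.973%; on $750,000,000 that is $37,297,500.

$37,300,000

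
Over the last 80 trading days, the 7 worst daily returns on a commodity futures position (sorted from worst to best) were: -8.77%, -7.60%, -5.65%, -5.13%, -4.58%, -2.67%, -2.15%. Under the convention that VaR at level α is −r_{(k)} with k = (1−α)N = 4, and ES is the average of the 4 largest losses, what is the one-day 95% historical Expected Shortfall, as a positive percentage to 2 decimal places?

The 4 worst returns sum to -27.15%.
ES = −(-27.15%) / 4 = 6.7875% ≈ 6.79%.

6.79%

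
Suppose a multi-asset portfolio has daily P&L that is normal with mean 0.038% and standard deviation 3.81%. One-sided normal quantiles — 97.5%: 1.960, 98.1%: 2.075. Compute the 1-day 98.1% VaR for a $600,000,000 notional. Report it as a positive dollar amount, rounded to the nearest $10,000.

VaR = −μ + z·σ = −(0.038%) + 2.075 × 3.81% = 7.868%.
On $600,000,000: 0.07868 × $600,000,000 = $47,208,000.

$47,210,000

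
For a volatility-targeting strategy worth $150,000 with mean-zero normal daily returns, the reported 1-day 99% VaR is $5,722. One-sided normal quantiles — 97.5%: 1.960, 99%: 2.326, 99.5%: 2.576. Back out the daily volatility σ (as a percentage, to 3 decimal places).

VaR as a fraction: $5,722 / $150,000 = 3.815%.
σ = VaR / z = 3.815% / 2.326 = 1.640%.

1.640%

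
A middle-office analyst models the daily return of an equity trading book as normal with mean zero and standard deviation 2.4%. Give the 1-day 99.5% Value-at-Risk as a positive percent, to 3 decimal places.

6.182%

At 99.5% one-sided, z = 2.576.
VaR = z·σ = 2.576 × 2.4% = 6.182%.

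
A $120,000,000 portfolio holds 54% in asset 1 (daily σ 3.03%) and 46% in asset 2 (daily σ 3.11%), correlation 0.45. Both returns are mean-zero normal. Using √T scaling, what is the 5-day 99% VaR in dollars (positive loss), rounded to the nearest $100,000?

$16,300,000

σ_p = √(0.54²·3.03² + 0.46²·3.11² + 2·0.45·0.54·0.46·3.03·3.11) = 2.614%.
σ_{5d} = 2.614% × √5 = 5.845%.
z(99%) = 2.326.
VaR = 2.326 × 5.845% = 13.595%; on $120,000,000 that is $16,314,000.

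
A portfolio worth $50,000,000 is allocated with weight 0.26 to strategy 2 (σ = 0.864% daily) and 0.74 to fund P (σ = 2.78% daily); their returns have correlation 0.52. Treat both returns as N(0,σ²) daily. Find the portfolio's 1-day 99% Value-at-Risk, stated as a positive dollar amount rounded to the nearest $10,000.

$2,540,000

σ_p² = 0.26²·0.864² + 0.74²·2.78² + 2·0.52·0.26·0.74·0.864·2.78 = 4.7631 (%²).
σ_p = √4.7631 = 2.182%.
At 99%, z = 2.326.
VaR = 2.326 × 2.182% = 5.075%; on $50,000,000 that is $2,537,500.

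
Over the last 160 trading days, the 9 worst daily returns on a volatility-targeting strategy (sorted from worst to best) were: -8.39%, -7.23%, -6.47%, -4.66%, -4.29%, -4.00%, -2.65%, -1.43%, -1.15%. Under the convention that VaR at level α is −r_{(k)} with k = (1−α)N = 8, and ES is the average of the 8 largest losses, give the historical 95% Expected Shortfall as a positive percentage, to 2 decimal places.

4.89%

The 8 worst returns sum to -39.12%.
ES = −(-39.12%) / 8 = 4.89%.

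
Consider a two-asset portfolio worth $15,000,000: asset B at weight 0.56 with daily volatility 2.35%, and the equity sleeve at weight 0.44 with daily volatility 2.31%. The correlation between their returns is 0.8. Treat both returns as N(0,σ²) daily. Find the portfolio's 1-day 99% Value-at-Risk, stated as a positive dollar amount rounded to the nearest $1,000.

σ_p² = 0.56²·2.35² + 0.44²·2.31² + 2·0.8·0.56·0.44·2.35·2.31 = 4.9051 (%²).
σ_p = √4.9051 = 2.215%.
At 99%, z = 2.326.
VaR = 2.326 × 2.215% = 5.152%; on $15,000,000 that is $772,800.

$773,000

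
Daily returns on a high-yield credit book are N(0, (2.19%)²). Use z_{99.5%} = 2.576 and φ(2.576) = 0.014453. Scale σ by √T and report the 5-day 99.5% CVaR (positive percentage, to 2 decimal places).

σ_{5d} = 2.19% × √5 = 4.897%.
ES multiplier = φ(z)/(1−α) = 0.014453/0.005 = 2.891.
ES = 4.897% × 2.891 = 14.157%.

14.16%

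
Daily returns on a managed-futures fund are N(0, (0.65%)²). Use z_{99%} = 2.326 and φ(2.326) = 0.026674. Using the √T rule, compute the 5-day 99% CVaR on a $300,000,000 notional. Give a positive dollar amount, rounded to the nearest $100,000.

σ_{5d} = 0.65% × √5 = 1.453%.
ES multiplier = φ(z)/(1−α) = 0.026674/0.01 = 2.667.
ES = 1.453% × 2.667 = 3.875%; on $300,000,000: $11,625,000.

$11,600,000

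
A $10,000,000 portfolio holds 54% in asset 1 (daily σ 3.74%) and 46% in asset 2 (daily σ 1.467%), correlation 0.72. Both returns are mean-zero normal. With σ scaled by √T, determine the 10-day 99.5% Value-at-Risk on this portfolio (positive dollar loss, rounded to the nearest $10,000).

$2,080,000

σ_p = √(0.54²·3.74² + 0.46²·1.467² + 2·0.72·0.54·0.46·3.74·1.467) = 2.549%.
σ_{10d} = 2.549% × √10 = 8.061%.
z(99.5%) = 2.576.
VaR = 2.576 × 8.061% = 20.765%; on $10,000,000 that is $2,076,500.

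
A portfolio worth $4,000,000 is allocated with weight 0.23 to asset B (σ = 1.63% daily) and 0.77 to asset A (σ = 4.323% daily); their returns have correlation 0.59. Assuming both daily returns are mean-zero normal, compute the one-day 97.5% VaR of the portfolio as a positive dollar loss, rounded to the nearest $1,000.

σ_p² = 0.23²·1.63² + 0.77²·4.323² + 2·0.59·0.23·0.77·1.63·4.323 = 12.6934 (%²).
σ_p = √12.6934 = 3.563%.
At 97.5%, z = 1.960.
VaR = 1.960 × 3.563% = 6.983%; on $4,000,000 that is $279,320.

$279,000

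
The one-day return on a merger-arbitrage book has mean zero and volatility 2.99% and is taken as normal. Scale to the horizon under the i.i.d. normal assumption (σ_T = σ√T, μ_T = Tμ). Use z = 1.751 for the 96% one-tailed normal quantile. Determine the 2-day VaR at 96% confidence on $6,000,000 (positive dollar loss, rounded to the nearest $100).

σ_{2d} = 2.99% × √2 = 4.228%.
VaR = 1.751 × 4.228% = 7.403%.
On $6,000,000: 0.07403 × $6,000,000 = $444,180.

$444,200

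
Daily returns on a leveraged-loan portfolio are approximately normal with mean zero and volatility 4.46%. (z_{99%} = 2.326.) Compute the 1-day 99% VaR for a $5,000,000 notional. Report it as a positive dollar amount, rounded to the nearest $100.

VaR = z·σ = 2.326 × 4.46% = 10.374%.
On $5,000,000: 0.10374 × $5,000,000 = $518,700.

$518,700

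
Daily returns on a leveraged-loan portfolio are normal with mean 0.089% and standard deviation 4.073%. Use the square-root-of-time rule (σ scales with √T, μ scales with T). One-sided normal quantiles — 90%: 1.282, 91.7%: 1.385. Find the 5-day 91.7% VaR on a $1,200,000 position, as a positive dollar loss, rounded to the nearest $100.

$146,000

σ_{5d} = 4.073% × √5 = 9.108%; μ_{5d} = 5 × 0.089% = 0.445%.
VaR = −(0.445%) + 1.385 × 9.108% = 12.170%.
On $1,200,000: 0.12170 × $1,200,000 = $146,040.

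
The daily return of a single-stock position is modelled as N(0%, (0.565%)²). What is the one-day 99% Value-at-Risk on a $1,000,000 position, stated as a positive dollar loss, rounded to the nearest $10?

$13,140

At 99% one-sided, z = 2.326.
VaR = z·σ = 2.326 × 0.565% = 1.314%.
On $1,000,000: 0.01314 × $1,000,000 = $13,140.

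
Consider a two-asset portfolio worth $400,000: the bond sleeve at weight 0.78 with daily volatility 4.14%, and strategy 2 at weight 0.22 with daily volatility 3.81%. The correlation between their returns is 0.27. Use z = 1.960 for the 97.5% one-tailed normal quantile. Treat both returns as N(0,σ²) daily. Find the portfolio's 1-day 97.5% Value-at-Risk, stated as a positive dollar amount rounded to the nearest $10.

σ_p² = 0.78²·4.14² + 0.22²·3.81² + 2·0.27·0.78·0.22·4.14·3.81 = 12.5919 (%²).
σ_p = √12.5919 = 3.549%.
VaR = 1.960 × 3.549% = 6.956%; on $400,000 that is $27,824.

$27,820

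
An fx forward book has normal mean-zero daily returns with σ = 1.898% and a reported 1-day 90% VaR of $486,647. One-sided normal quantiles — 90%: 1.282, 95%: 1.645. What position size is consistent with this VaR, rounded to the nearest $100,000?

$20,000,000

VaR as a fraction of value: z·σ = 1.282 × 1.898% = 2.43324%.
Position = $486,647 / 0.0243324 = $19,999,992.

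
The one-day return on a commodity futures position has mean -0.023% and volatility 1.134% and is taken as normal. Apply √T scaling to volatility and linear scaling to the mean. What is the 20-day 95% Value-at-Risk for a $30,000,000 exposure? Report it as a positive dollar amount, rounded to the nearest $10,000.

At 95%, z = 1.645.
σ_{20d} = 1.134% × √20 = 5.071%; μ_{20d} = 20 × -0.023% = -0.460%.
VaR = −(-0.460%) + 1.645 × 5.071% = 8.802%.
On $30,000,000: 0.08802 × $30,000,000 = $2,640,600.

$2,640,000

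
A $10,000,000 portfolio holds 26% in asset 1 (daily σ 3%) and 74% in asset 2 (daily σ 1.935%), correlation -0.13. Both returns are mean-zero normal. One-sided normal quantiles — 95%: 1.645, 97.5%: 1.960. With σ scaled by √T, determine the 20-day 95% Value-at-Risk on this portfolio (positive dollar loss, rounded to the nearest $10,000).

$1,130,000

σ_p = √(0.26²·3² + 0.74²·1.935² + 2·-0.13·0.26·0.74·3·1.935) = 1.539%.
σ_{20d} = 1.539% × √20 = 6.883%.
VaR = 1.645 × 6.883% = 11.323%; on $10,000,000 that is $1,132,300.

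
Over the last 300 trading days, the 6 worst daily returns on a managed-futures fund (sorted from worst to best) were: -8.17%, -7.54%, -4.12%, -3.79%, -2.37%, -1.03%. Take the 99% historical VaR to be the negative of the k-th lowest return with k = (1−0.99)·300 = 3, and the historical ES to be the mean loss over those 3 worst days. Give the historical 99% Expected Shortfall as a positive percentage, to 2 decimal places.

The 3 worst returns sum to -19.83%.
ES = −(-19.83%) / 3 = 6.61%.

6.61%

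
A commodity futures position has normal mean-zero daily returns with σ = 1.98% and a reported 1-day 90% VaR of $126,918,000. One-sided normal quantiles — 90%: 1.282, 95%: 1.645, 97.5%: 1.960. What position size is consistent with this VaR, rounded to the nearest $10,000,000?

VaR as a fraction of value: z·σ = 1.282 × 1.98% = 2.53836%.
Position = $126,918,000 / 0.0253836 = $5,000,000,000.

$5,000,000,000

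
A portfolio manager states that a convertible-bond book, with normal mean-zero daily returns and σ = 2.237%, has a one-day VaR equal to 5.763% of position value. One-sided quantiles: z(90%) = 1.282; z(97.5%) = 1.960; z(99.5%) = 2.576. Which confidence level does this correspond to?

Implied z = VaR/σ = 5.763 / 2.237 = 2.576.
This matches z(99.5%) = 2.576.

99.5%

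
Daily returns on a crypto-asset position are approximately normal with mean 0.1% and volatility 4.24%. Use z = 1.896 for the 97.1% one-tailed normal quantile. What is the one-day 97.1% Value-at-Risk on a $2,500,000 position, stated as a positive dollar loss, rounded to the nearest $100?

$198,500

VaR = −μ + z·σ = −(0.1%) + 1.896 × 4.24% = 7.939%.
On $2,500,000: 0.07939 × $2,500,000 = $198,475.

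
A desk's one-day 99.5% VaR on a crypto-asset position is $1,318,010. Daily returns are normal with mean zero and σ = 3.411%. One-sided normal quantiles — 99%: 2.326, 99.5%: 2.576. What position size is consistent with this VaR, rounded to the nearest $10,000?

VaR as a fraction of value: z·σ = 2.576 × 3.411% = 8.78674%.
Position = $1,318,010 / 0.0878674 = $14,999,995.

$15,000,000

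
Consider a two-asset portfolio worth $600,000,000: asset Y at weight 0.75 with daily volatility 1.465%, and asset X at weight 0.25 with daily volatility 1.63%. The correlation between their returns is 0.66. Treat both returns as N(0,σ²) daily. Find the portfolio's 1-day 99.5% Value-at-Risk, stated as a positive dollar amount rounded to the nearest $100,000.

σ_p² = 0.75²·1.465² + 0.25²·1.63² + 2·0.66·0.75·0.25·1.465·1.63 = 1.9643 (%²).
σ_p = √1.9643 = 1.402%.
At 99.5%, z = 2.576.
VaR = 2.576 × 1.402% = 3.612%; on $600,000,000 that is $21,672,000.

$21,700,000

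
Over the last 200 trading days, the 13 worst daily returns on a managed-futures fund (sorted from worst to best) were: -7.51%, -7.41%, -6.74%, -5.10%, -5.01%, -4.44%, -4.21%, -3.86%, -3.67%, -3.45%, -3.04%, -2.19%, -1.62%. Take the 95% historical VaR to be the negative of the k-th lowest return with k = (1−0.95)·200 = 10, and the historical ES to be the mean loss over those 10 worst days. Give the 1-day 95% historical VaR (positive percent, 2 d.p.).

k = 10; the 10th lowest return is -3.45%, so VaR = 3.45%.

3.45%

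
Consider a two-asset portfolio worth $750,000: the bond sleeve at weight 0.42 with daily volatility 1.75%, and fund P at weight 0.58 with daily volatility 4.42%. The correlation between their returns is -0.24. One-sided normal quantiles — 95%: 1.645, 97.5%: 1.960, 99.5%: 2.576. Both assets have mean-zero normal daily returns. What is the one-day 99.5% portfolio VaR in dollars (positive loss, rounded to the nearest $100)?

σ_p² = 0.42²·1.75² + 0.58²·4.42² + 2·-0.24·0.42·0.58·1.75·4.42 = 6.2078 (%²).
σ_p = √6.2078 = 2.492%.
VaR = 2.576 × 2.492% = 6.419%; on $750,000 that is $48,142.

$48,100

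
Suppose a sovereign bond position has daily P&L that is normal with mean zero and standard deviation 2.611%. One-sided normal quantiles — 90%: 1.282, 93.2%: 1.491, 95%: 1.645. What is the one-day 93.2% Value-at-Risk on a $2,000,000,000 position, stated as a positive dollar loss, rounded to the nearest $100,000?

VaR = z·σ = 1.491 × 2.611% = 3.893%.
On $2,000,000,000: 0.03893 × $2,000,000,000 = $77,860,000.

$77,900,000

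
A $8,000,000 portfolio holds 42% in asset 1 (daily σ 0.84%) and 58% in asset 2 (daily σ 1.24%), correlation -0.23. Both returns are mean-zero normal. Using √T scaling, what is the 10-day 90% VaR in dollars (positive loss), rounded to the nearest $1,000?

$235,000

σ_p = √(0.42²·0.84² + 0.58²·1.24² + 2·-0.23·0.42·0.58·0.84·1.24) = 0.725%.
σ_{10d} = 0.725% × √10 = 2.293%.
z(90%) = 1.282.
VaR = 1.282 × 2.293% = 2.940%; on $8,000,000 that is $235,200.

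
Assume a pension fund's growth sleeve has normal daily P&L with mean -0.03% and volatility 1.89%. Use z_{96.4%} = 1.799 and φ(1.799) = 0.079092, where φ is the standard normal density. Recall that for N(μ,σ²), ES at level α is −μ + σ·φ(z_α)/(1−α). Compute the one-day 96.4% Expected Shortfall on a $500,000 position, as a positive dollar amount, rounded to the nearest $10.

Tail multiplier: φ(z)/(1−α) = 0.079092 / 0.036 = 2.197.
ES = −(-0.03%) + 1.89% × 2.197 = 4.182%.
On $500,000: 0.04182 × $500,000 = $20,910.

$20,910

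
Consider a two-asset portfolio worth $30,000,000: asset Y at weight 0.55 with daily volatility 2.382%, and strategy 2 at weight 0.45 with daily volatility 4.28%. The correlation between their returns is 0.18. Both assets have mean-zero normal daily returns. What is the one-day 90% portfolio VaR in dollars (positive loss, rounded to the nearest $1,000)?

$968,000

σ_p² = 0.55²·2.382² + 0.45²·4.28² + 2·0.18·0.55·0.45·2.382·4.28 = 6.3342 (%²).
σ_p = √6.3342 = 2.517%.
At 90%, z = 1.282.
VaR = 1.282 × 2.517% = 3.227%; on $30,000,000 that is $968,100.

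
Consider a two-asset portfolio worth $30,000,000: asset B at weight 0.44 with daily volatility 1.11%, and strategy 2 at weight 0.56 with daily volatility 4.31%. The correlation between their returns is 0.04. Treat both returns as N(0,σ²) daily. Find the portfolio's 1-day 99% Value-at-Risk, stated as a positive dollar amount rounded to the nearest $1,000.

$1,732,000

σ_p² = 0.44²·1.11² + 0.56²·4.31² + 2·0.04·0.44·0.56·1.11·4.31 = 6.1583 (%²).
σ_p = √6.1583 = 2.482%.
At 99%, z = 2.326.
VaR = 2.326 × 2.482% = 5.773%; on $30,000,000 that is $1,731,900.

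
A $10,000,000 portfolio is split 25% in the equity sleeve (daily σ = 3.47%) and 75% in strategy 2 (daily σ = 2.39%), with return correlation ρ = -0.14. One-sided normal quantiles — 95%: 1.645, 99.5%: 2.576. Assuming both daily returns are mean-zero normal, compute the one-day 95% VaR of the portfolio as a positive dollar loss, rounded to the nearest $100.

σ_p² = 0.25²·3.47² + 0.75²·2.39² + 2·-0.14·0.25·0.75·3.47·2.39 = 3.5302 (%²).
σ_p = √3.5302 = 1.879%.
VaR = 1.645 × 1.879% = 3.091%; on $10,000,000 that is $309,100.

$309,100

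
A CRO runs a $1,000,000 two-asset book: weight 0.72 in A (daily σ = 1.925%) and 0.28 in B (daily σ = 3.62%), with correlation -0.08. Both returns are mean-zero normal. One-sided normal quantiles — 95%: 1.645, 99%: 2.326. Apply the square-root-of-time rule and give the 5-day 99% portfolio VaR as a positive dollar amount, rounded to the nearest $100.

σ_p = √(0.72²·1.925² + 0.28²·3.62² + 2·-0.08·0.72·0.28·1.925·3.62) = 1.650%.
σ_{5d} = 1.650% × √5 = 3.690%.
VaR = 2.326 × 3.690% = 8.583%; on $1,000,000 that is $85,830.

$85,800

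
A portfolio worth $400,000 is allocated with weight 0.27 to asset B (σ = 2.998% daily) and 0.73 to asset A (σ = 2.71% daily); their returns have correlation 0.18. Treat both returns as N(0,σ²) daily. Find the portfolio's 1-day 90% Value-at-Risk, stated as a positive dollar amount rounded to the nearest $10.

σ_p² = 0.27²·2.998² + 0.73²·2.71² + 2·0.18·0.27·0.73·2.998·2.71 = 5.1454 (%²).
σ_p = √5.1454 = 2.268%.
At 90%, z = 1.282.
VaR = 1.282 × 2.268% = 2.908%; on $400,000 that is $11,632.

$11,630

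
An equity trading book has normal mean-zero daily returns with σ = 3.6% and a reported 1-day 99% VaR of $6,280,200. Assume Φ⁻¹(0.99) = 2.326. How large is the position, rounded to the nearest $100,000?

$75,000,000

VaR as a fraction of value: z·σ = 2.326 × 3.6% = 8.3736%.
Position = $6,280,200 / 0.083736 = $75,000,000.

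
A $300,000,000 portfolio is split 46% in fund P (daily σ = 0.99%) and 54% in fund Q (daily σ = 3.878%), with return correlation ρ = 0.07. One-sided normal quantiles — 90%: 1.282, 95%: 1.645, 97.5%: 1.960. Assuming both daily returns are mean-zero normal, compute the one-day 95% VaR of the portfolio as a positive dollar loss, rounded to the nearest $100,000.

σ_p² = 0.46²·0.99² + 0.54²·3.878² + 2·0.07·0.46·0.54·0.99·3.878 = 4.7262 (%²).
σ_p = √4.7262 = 2.174%.
VaR = 1.645 × 2.174% = 3.576%; on $300,000,000 that is $10,728,000.

$10,700,000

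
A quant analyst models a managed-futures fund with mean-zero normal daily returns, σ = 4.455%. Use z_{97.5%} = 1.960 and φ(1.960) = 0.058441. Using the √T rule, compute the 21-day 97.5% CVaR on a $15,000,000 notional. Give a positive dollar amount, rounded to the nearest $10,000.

$7,160,000

σ_{21d} = 4.455% × √21 = 20.415%.
ES multiplier = φ(z)/(1−α) = 0.058441/0.025 = 2.338.
ES = 20.415% × 2.338 = 47.730%; on $15,000,000: $7,159,500.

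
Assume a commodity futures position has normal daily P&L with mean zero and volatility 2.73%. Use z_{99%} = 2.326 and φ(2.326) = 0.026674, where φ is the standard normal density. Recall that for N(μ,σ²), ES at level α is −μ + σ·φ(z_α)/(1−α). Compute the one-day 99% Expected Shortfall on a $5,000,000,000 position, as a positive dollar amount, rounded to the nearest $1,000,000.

Tail multiplier: φ(z)/(1−α) = 0.026674 / 0.01 = 2.667.
ES = 2.73% × 2.667 = 7.281%.
On $5,000,000,000: 0.07281 × $5,000,000,000 = $364,050,000.

$364,000,000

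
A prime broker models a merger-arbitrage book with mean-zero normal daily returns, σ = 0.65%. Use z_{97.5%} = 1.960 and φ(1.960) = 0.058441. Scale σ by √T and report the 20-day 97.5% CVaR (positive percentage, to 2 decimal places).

6.80%

σ_{20d} = 0.65% × √20 = 2.907%.
ES multiplier = φ(z)/(1−α) = 0.058441/0.025 = 2.338.
ES = 2.907% × 2.338 = 6.797%.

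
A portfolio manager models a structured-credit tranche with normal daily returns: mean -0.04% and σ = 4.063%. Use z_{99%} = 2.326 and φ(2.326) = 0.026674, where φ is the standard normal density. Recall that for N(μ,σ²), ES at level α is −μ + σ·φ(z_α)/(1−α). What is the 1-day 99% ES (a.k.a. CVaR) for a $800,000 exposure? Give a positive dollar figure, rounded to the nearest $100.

$87,000

Tail multiplier: φ(z)/(1−α) = 0.026674 / 0.01 = 2.667.
ES = −(-0.04%) + 4.063% × 2.667 = 10.876%.
On $800,000: 0.10876 × $800,000 = $87,008.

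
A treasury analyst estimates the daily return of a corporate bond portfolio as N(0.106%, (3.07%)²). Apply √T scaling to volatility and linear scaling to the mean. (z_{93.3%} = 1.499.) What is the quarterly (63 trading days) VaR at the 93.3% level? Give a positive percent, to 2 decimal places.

29.85%

σ_{63d} = 3.07% × √63 = 24.367%; μ_{63d} = 63 × 0.106% = 6.678%.
VaR = −(6.678%) + 1.499 × 24.367% = 29.848%.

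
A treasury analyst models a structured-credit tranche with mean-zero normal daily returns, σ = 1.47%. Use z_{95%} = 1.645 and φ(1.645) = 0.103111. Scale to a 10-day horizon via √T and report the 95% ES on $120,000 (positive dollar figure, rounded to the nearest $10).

σ_{10d} = 1.47% × √10 = 4.649%.
ES multiplier = φ(z)/(1−α) = 0.103111/0.05 = 2.062.
ES = 4.649% × 2.062 = 9.586%; on $120,000: $11,503.

$11,500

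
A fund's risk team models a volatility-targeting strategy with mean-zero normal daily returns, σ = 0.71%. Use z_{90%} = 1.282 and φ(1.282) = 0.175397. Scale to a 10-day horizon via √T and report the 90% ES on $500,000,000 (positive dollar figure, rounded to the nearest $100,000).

σ_{10d} = 0.71% × √10 = 2.245%.
ES multiplier = φ(z)/(1−α) = 0.175397/0.1 = 1.754.
ES = 2.245% × 1.754 = 3.938%; on $500,000,000: $19,690,000.

$19,700,000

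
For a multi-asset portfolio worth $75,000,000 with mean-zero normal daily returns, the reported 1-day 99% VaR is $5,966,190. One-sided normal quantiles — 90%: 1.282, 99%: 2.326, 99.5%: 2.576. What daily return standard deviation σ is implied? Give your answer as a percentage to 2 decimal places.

VaR as a fraction: $5,966,190 / $75,000,000 = 7.955%.
σ = VaR / z = 7.955% / 2.326 = 3.420%.

3.42%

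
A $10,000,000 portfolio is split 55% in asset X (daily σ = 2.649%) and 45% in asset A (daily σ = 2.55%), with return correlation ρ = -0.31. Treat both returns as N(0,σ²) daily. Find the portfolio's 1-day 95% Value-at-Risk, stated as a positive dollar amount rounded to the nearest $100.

$255,000

σ_p² = 0.55²·2.649² + 0.45²·2.55² + 2·-0.31·0.55·0.45·2.649·2.55 = 2.4029 (%²).
σ_p = √2.4029 = 1.550%.
At 95%, z = 1.645.
VaR = 1.645 × 1.550% = 2.550%; on $10,000,000 that is $255,000.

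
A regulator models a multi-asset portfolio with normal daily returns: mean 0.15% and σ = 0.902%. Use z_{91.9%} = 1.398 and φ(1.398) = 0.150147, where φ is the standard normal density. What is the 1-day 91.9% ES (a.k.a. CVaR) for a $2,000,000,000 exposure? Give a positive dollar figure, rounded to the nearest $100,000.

$30,400,000

Tail multiplier: φ(z)/(1−α) = 0.150147 / 0.081 = 1.854.
ES = −(0.15%) + 0.902% × 1.854 = 1.522%.
On $2,000,000,000: 0.01522 × $2,000,000,000 = $30,440,000.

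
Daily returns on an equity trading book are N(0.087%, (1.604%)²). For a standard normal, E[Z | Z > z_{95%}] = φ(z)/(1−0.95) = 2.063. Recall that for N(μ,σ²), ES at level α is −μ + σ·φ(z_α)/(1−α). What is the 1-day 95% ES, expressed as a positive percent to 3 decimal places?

3.222%

ES = −(0.087%) + 1.604% × 2.063 = 3.222%.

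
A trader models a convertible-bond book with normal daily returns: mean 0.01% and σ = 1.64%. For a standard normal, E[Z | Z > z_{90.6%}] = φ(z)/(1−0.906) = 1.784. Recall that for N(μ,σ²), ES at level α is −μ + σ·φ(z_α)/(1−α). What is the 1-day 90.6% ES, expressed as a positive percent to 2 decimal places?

ES = −(0.01%) + 1.64% × 1.784 = 2.916%.

2.92%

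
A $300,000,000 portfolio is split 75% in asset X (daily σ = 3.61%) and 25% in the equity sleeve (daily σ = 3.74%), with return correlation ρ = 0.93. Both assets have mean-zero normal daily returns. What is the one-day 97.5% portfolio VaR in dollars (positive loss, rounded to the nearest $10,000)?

$21,130,000

σ_p² = 0.75²·3.61² + 0.25²·3.74² + 2·0.93·0.75·0.25·3.61·3.74 = 12.9134 (%²).
σ_p = √12.9134 = 3.594%.
At 97.5%, z = 1.960.
VaR = 1.960 × 3.594% = 7.044%; on $300,000,000 that is $21,132,000.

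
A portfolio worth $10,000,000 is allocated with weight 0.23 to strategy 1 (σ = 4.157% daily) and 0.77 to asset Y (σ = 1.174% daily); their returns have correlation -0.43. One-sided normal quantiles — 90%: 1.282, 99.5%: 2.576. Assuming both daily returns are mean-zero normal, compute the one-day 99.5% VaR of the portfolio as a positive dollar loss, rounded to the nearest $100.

$256,100

σ_p² = 0.23²·4.157² + 0.77²·1.174² + 2·-0.43·0.23·0.77·4.157·1.174 = 0.9880 (%²).
σ_p = √0.9880 = 0.994%.
VaR = 2.576 × 0.994% = 2.561%; on $10,000,000 that is $256,100.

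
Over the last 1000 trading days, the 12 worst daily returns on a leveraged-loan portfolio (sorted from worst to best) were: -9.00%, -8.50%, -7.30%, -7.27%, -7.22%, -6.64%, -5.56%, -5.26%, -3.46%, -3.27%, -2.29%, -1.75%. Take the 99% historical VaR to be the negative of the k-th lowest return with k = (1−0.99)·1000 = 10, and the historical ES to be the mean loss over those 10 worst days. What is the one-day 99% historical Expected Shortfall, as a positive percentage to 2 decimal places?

The 10 worst returns sum to -63.48%.
ES = −(-63.48%) / 10 = 6.348% ≈ 6.35%.

6.35%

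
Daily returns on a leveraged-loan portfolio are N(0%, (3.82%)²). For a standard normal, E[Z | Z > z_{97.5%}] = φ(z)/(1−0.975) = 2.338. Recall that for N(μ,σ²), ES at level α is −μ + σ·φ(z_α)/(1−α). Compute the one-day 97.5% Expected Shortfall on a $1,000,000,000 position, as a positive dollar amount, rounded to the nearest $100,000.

ES = 3.82% × 2.338 = 8.931%.
On $1,000,000,000: 0.08931 × $1,000,000,000 = $89,310,000.

$89,300,000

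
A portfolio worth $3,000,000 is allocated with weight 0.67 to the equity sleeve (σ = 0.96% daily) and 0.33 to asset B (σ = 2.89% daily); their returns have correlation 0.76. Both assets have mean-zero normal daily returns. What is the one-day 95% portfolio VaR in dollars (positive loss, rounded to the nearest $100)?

σ_p² = 0.67²·0.96² + 0.33²·2.89² + 2·0.76·0.67·0.33·0.96·2.89 = 2.2556 (%²).
σ_p = √2.2556 = 1.502%.
At 95%, z = 1.645.
VaR = 1.645 × 1.502% = 2.471%; on $3,000,000 that is $74,130.

$74,100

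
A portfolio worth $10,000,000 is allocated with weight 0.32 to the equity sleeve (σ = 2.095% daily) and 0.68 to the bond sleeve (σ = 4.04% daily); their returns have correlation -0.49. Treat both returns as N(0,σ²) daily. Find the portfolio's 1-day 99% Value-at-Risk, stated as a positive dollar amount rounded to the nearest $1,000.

$579,000

σ_p² = 0.32²·2.095² + 0.68²·4.04² + 2·-0.49·0.32·0.68·2.095·4.04 = 6.1917 (%²).
σ_p = √6.1917 = 2.488%.
At 99%, z = 2.326.
VaR = 2.326 × 2.488% = 5.787%; on $10,000,000 that is $578,700.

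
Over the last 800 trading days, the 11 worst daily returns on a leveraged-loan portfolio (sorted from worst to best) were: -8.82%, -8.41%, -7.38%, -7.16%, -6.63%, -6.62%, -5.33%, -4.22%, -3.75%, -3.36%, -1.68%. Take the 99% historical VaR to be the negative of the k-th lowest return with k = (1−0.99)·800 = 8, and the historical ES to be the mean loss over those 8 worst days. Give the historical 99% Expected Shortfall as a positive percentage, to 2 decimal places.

6.82%

The 8 worst returns sum to -54.57%.
ES = −(-54.57%) / 8 = 6.82125% ≈ 6.82%.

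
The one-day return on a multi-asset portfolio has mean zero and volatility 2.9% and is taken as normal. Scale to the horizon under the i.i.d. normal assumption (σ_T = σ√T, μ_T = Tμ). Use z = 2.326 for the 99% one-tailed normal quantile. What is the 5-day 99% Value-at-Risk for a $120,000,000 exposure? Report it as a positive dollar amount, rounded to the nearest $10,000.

$18,100,000

σ_{5d} = 2.9% × √5 = 6.485%.
VaR = 2.326 × 6.485% = 15.084%.
On $120,000,000: 0.15084 × $120,000,000 = $18,100,800.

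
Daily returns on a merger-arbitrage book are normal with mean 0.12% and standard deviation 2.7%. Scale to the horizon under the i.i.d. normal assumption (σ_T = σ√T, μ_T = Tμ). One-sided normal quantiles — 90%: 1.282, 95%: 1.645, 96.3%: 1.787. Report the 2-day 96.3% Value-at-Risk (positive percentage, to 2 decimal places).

σ_{2d} = 2.7% × √2 = 3.818%; μ_{2d} = 2 × 0.12% = 0.240%.
VaR = −(0.240%) + 1.787 × 3.818% = 6.583%.

6.58%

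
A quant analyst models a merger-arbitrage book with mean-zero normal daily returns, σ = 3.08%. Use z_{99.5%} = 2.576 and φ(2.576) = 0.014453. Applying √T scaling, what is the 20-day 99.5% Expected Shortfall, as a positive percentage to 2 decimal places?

39.82%

σ_{20d} = 3.08% × √20 = 13.774%.
ES multiplier = φ(z)/(1−α) = 0.014453/0.005 = 2.891.
ES = 13.774% × 2.891 = 39.821%.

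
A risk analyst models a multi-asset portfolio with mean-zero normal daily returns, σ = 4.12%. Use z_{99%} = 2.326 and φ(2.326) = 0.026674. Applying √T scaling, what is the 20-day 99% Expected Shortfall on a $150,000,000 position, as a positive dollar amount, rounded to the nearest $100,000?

$73,700,000

σ_{20d} = 4.12% × √20 = 18.425%.
ES multiplier = φ(z)/(1−α) = 0.026674/0.01 = 2.667.
ES = 18.425% × 2.667 = 49.139%; on $150,000,000: $73,708,500.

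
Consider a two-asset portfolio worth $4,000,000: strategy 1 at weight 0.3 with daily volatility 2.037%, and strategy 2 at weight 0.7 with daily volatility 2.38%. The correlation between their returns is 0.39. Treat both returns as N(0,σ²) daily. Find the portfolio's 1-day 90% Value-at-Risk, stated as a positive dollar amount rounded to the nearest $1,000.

$102,000

σ_p² = 0.3²·2.037² + 0.7²·2.38² + 2·0.39·0.3·0.7·2.037·2.38 = 3.9431 (%²).
σ_p = √3.9431 = 1.986%.
At 90%, z = 1.282.
VaR = 1.282 × 1.986% = 2.546%; on $4,000,000 that is $101,840.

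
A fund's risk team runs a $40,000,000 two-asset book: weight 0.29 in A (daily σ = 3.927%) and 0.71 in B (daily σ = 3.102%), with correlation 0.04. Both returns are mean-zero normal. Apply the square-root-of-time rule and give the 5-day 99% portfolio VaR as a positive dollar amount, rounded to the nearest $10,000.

σ_p = √(0.29²·3.927² + 0.71²·3.102² + 2·0.04·0.29·0.71·3.927·3.102) = 2.520%.
σ_{5d} = 2.520% × √5 = 5.635%.
z(99%) = 2.326.
VaR = 2.326 × 5.635% = 13.107%; on $40,000,000 that is $5,242,800.

$5,240,000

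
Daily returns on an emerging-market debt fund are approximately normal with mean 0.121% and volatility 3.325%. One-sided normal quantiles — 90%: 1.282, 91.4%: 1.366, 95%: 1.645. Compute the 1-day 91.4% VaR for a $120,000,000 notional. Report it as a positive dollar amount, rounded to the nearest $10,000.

VaR = −μ + z·σ = −(0.121%) + 1.366 × 3.325% = 4.421%.
On $120,000,000: 0.04421 × $120,000,000 = $5,305,200.

$5,310,000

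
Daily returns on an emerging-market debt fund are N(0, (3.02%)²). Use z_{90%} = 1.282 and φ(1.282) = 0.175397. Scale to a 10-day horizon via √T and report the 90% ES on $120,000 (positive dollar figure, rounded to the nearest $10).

$20,100

σ_{10d} = 3.02% × √10 = 9.550%.
ES multiplier = φ(z)/(1−α) = 0.175397/0.1 = 1.754.
ES = 9.550% × 1.754 = 16.751%; on $120,000: $20,101.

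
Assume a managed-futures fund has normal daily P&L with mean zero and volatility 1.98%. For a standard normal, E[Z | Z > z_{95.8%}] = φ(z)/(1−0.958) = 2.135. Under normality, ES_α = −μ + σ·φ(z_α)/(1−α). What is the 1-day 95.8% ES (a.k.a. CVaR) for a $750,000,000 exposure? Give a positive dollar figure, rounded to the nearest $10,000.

ES = 1.98% × 2.135 = 4.227%.
On $750,000,000: 0.04227 × $750,000,000 = $31,702,500.

$31,700,000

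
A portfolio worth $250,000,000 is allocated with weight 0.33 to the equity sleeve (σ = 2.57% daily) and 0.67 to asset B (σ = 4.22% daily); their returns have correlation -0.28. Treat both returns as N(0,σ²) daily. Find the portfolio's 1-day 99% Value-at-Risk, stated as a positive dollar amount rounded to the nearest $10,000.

σ_p² = 0.33²·2.57² + 0.67²·4.22² + 2·-0.28·0.33·0.67·2.57·4.22 = 7.3706 (%²).
σ_p = √7.3706 = 2.715%.
At 99%, z = 2.326.
VaR = 2.326 × 2.715% = 6.315%; on $250,000,000 that is $15,787,500.

$15,790,000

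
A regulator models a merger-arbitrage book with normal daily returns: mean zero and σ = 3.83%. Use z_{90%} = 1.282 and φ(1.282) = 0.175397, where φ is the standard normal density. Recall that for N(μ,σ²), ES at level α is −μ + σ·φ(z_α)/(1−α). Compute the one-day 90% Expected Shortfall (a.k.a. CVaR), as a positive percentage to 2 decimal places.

Tail multiplier: φ(z)/(1−α) = 0.175397 / 0.1 = 1.754.
ES = 3.83% × 1.754 = 6.718%.

6.72%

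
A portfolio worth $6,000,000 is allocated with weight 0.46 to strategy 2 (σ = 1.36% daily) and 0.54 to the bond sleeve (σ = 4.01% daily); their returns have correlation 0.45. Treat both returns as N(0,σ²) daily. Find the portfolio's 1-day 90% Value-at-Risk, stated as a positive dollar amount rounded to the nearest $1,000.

σ_p² = 0.46²·1.36² + 0.54²·4.01² + 2·0.45·0.46·0.54·1.36·4.01 = 6.2995 (%²).
σ_p = √6.2995 = 2.510%.
At 90%, z = 1.282.
VaR = 1.282 × 2.510% = 3.218%; on $6,000,000 that is $193,080.

$193,000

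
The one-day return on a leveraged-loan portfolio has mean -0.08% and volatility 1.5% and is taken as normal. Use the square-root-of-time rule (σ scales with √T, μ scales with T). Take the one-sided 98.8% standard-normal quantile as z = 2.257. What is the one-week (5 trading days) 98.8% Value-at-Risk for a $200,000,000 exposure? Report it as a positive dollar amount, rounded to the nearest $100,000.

$15,900,000

σ_{5d} = 1.5% × √5 = 3.354%; μ_{5d} = 5 × -0.08% = -0.400%.
VaR = −(-0.400%) + 2.257 × 3.354% = 7.970%.
On $200,000,000: 0.07970 × $200,000,000 = $15,940,000.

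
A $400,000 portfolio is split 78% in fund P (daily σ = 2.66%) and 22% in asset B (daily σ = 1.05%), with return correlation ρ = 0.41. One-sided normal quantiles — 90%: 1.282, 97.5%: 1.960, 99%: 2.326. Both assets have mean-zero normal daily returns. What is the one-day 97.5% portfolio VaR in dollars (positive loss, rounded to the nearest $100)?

σ_p² = 0.78²·2.66² + 0.22²·1.05² + 2·0.41·0.78·0.22·2.66·1.05 = 4.7512 (%²).
σ_p = √4.7512 = 2.180%.
VaR = 1.960 × 2.180% = 4.273%; on $400,000 that is $17,092.

$17,100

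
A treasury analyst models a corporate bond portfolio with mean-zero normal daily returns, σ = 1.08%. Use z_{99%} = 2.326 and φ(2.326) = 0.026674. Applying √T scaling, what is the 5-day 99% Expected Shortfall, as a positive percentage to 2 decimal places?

σ_{5d} = 1.08% × √5 = 2.415%.
ES multiplier = φ(z)/(1−α) = 0.026674/0.01 = 2.667.
ES = 2.415% × 2.667 = 6.441%.

6.44%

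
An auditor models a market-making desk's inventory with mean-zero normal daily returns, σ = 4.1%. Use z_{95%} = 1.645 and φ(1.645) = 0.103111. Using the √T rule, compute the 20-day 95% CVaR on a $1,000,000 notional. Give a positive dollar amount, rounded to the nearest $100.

σ_{20d} = 4.1% × √20 = 18.336%.
ES multiplier = φ(z)/(1−α) = 0.103111/0.05 = 2.062.
ES = 18.336% × 2.062 = 37.809%; on $1,000,000: $378,090.

$378,100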